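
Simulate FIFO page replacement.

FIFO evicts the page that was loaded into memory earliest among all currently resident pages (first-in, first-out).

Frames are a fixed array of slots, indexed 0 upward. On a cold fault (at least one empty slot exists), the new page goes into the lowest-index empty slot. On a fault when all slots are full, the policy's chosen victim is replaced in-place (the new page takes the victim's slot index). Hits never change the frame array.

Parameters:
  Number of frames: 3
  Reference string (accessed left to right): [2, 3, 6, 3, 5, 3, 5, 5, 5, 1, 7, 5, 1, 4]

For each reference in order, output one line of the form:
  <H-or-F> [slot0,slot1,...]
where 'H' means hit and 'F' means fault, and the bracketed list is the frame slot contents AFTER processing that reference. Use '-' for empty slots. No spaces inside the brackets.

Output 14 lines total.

F [2,-,-]
F [2,3,-]
F [2,3,6]
H [2,3,6]
F [5,3,6]
H [5,3,6]
H [5,3,6]
H [5,3,6]
H [5,3,6]
F [5,1,6]
F [5,1,7]
H [5,1,7]
H [5,1,7]
F [4,1,7]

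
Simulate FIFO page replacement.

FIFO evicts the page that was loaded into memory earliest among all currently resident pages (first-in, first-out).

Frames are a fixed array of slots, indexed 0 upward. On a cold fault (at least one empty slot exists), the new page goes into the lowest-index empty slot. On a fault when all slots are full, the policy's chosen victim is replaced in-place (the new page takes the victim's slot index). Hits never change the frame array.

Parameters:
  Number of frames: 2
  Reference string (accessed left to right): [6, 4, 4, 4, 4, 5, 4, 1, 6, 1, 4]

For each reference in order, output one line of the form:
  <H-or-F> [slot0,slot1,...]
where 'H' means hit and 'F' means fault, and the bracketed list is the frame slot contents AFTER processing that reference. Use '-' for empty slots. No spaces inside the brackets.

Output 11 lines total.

F [6,-]
F [6,4]
H [6,4]
H [6,4]
H [6,4]
F [5,4]
H [5,4]
F [5,1]
F [6,1]
H [6,1]
F [6,4]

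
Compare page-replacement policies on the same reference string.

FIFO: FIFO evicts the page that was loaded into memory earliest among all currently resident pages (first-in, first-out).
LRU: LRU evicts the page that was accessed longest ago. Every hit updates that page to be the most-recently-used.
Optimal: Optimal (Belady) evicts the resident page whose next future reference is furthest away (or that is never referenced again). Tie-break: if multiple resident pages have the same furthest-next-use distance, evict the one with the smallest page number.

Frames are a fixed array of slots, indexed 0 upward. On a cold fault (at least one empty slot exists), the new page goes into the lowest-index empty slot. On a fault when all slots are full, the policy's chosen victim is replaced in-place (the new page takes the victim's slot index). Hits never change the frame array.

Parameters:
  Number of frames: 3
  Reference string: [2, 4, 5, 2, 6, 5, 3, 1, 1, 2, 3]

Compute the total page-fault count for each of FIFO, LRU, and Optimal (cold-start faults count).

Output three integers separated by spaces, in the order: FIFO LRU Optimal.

Answer: 7 7 6

Derivation:
--- FIFO ---
  step 0: ref 2 -> FAULT, frames=[2,-,-] (faults so far: 1)
  step 1: ref 4 -> FAULT, frames=[2,4,-] (faults so far: 2)
  step 2: ref 5 -> FAULT, frames=[2,4,5] (faults so far: 3)
  step 3: ref 2 -> HIT, frames=[2,4,5] (faults so far: 3)
  step 4: ref 6 -> FAULT, evict 2, frames=[6,4,5] (faults so far: 4)
  step 5: ref 5 -> HIT, frames=[6,4,5] (faults so far: 4)
  step 6: ref 3 -> FAULT, evict 4, frames=[6,3,5] (faults so far: 5)
  step 7: ref 1 -> FAULT, evict 5, frames=[6,3,1] (faults so far: 6)
  step 8: ref 1 -> HIT, frames=[6,3,1] (faults so far: 6)
  step 9: ref 2 -> FAULT, evict 6, frames=[2,3,1] (faults so far: 7)
  step 10: ref 3 -> HIT, frames=[2,3,1] (faults so far: 7)
  FIFO total faults: 7
--- LRU ---
  step 0: ref 2 -> FAULT, frames=[2,-,-] (faults so far: 1)
  step 1: ref 4 -> FAULT, frames=[2,4,-] (faults so far: 2)
  step 2: ref 5 -> FAULT, frames=[2,4,5] (faults so far: 3)
  step 3: ref 2 -> HIT, frames=[2,4,5] (faults so far: 3)
  step 4: ref 6 -> FAULT, evict 4, frames=[2,6,5] (faults so far: 4)
  step 5: ref 5 -> HIT, frames=[2,6,5] (faults so far: 4)
  step 6: ref 3 -> FAULT, evict 2, frames=[3,6,5] (faults so far: 5)
  step 7: ref 1 -> FAULT, evict 6, frames=[3,1,5] (faults so far: 6)
  step 8: ref 1 -> HIT, frames=[3,1,5] (faults so far: 6)
  step 9: ref 2 -> FAULT, evict 5, frames=[3,1,2] (faults so far: 7)
  step 10: ref 3 -> HIT, frames=[3,1,2] (faults so far: 7)
  LRU total faults: 7
--- Optimal ---
  step 0: ref 2 -> FAULT, frames=[2,-,-] (faults so far: 1)
  step 1: ref 4 -> FAULT, frames=[2,4,-] (faults so far: 2)
  step 2: ref 5 -> FAULT, frames=[2,4,5] (faults so far: 3)
  step 3: ref 2 -> HIT, frames=[2,4,5] (faults so far: 3)
  step 4: ref 6 -> FAULT, evict 4, frames=[2,6,5] (faults so far: 4)
  step 5: ref 5 -> HIT, frames=[2,6,5] (faults so far: 4)
  step 6: ref 3 -> FAULT, evict 5, frames=[2,6,3] (faults so far: 5)
  step 7: ref 1 -> FAULT, evict 6, frames=[2,1,3] (faults so far: 6)
  step 8: ref 1 -> HIT, frames=[2,1,3] (faults so far: 6)
  step 9: ref 2 -> HIT, frames=[2,1,3] (faults so far: 6)
  step 10: ref 3 -> HIT, frames=[2,1,3] (faults so far: 6)
  Optimal total faults: 6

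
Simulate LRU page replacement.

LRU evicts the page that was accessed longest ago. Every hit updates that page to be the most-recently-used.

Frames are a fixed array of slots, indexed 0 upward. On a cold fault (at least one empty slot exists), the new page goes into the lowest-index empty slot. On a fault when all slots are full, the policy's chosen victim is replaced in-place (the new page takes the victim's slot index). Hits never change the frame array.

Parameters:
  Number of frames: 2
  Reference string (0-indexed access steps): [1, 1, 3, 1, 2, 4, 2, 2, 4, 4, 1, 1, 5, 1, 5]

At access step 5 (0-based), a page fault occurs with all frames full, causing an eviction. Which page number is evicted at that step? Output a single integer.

Answer: 1

Derivation:
Step 0: ref 1 -> FAULT, frames=[1,-]
Step 1: ref 1 -> HIT, frames=[1,-]
Step 2: ref 3 -> FAULT, frames=[1,3]
Step 3: ref 1 -> HIT, frames=[1,3]
Step 4: ref 2 -> FAULT, evict 3, frames=[1,2]
Step 5: ref 4 -> FAULT, evict 1, frames=[4,2]
At step 5: evicted page 1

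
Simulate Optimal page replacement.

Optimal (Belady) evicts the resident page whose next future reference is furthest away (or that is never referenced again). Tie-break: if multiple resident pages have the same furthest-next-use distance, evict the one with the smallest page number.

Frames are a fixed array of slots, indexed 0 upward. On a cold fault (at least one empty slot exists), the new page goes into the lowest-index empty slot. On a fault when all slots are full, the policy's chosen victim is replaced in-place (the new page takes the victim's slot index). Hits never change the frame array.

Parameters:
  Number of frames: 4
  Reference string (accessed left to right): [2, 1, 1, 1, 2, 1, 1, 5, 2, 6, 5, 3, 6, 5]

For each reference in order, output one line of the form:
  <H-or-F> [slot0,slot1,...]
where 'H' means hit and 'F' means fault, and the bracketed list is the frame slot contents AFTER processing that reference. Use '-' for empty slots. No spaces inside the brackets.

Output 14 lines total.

F [2,-,-,-]
F [2,1,-,-]
H [2,1,-,-]
H [2,1,-,-]
H [2,1,-,-]
H [2,1,-,-]
H [2,1,-,-]
F [2,1,5,-]
H [2,1,5,-]
F [2,1,5,6]
H [2,1,5,6]
F [2,3,5,6]
H [2,3,5,6]
H [2,3,5,6]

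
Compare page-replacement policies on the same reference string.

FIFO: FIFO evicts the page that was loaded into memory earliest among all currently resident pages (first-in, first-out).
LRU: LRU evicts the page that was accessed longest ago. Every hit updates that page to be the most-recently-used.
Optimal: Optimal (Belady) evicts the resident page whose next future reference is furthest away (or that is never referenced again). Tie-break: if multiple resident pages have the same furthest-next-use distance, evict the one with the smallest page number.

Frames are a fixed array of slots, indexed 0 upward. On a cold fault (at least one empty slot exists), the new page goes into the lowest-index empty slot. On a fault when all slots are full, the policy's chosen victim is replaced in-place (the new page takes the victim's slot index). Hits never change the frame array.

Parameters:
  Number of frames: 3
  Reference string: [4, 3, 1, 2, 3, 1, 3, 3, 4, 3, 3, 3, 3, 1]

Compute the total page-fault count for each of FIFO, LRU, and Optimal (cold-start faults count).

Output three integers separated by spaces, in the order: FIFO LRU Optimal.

Answer: 7 5 5

Derivation:
--- FIFO ---
  step 0: ref 4 -> FAULT, frames=[4,-,-] (faults so far: 1)
  step 1: ref 3 -> FAULT, frames=[4,3,-] (faults so far: 2)
  step 2: ref 1 -> FAULT, frames=[4,3,1] (faults so far: 3)
  step 3: ref 2 -> FAULT, evict 4, frames=[2,3,1] (faults so far: 4)
  step 4: ref 3 -> HIT, frames=[2,3,1] (faults so far: 4)
  step 5: ref 1 -> HIT, frames=[2,3,1] (faults so far: 4)
  step 6: ref 3 -> HIT, frames=[2,3,1] (faults so far: 4)
  step 7: ref 3 -> HIT, frames=[2,3,1] (faults so far: 4)
  step 8: ref 4 -> FAULT, evict 3, frames=[2,4,1] (faults so far: 5)
  step 9: ref 3 -> FAULT, evict 1, frames=[2,4,3] (faults so far: 6)
  step 10: ref 3 -> HIT, frames=[2,4,3] (faults so far: 6)
  step 11: ref 3 -> HIT, frames=[2,4,3] (faults so far: 6)
  step 12: ref 3 -> HIT, frames=[2,4,3] (faults so far: 6)
  step 13: ref 1 -> FAULT, evict 2, frames=[1,4,3] (faults so far: 7)
  FIFO total faults: 7
--- LRU ---
  step 0: ref 4 -> FAULT, frames=[4,-,-] (faults so far: 1)
  step 1: ref 3 -> FAULT, frames=[4,3,-] (faults so far: 2)
  step 2: ref 1 -> FAULT, frames=[4,3,1] (faults so far: 3)
  step 3: ref 2 -> FAULT, evict 4, frames=[2,3,1] (faults so far: 4)
  step 4: ref 3 -> HIT, frames=[2,3,1] (faults so far: 4)
  step 5: ref 1 -> HIT, frames=[2,3,1] (faults so far: 4)
  step 6: ref 3 -> HIT, frames=[2,3,1] (faults so far: 4)
  step 7: ref 3 -> HIT, frames=[2,3,1] (faults so far: 4)
  step 8: ref 4 -> FAULT, evict 2, frames=[4,3,1] (faults so far: 5)
  step 9: ref 3 -> HIT, frames=[4,3,1] (faults so far: 5)
  step 10: ref 3 -> HIT, frames=[4,3,1] (faults so far: 5)
  step 11: ref 3 -> HIT, frames=[4,3,1] (faults so far: 5)
  step 12: ref 3 -> HIT, frames=[4,3,1] (faults so far: 5)
  step 13: ref 1 -> HIT, frames=[4,3,1] (faults so far: 5)
  LRU total faults: 5
--- Optimal ---
  step 0: ref 4 -> FAULT, frames=[4,-,-] (faults so far: 1)
  step 1: ref 3 -> FAULT, frames=[4,3,-] (faults so far: 2)
  step 2: ref 1 -> FAULT, frames=[4,3,1] (faults so far: 3)
  step 3: ref 2 -> FAULT, evict 4, frames=[2,3,1] (faults so far: 4)
  step 4: ref 3 -> HIT, frames=[2,3,1] (faults so far: 4)
  step 5: ref 1 -> HIT, frames=[2,3,1] (faults so far: 4)
  step 6: ref 3 -> HIT, frames=[2,3,1] (faults so far: 4)
  step 7: ref 3 -> HIT, frames=[2,3,1] (faults so far: 4)
  step 8: ref 4 -> FAULT, evict 2, frames=[4,3,1] (faults so far: 5)
  step 9: ref 3 -> HIT, frames=[4,3,1] (faults so far: 5)
  step 10: ref 3 -> HIT, frames=[4,3,1] (faults so far: 5)
  step 11: ref 3 -> HIT, frames=[4,3,1] (faults so far: 5)
  step 12: ref 3 -> HIT, frames=[4,3,1] (faults so far: 5)
  step 13: ref 1 -> HIT, frames=[4,3,1] (faults so far: 5)
  Optimal total faults: 5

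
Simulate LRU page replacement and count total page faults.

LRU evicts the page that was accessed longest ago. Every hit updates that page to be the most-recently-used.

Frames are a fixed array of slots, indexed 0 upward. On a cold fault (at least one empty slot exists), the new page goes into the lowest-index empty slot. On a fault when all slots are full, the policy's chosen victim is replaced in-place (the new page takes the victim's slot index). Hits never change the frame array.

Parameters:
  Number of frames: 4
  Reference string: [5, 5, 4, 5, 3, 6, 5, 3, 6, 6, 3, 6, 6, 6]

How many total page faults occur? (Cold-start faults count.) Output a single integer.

Answer: 4

Derivation:
Step 0: ref 5 → FAULT, frames=[5,-,-,-]
Step 1: ref 5 → HIT, frames=[5,-,-,-]
Step 2: ref 4 → FAULT, frames=[5,4,-,-]
Step 3: ref 5 → HIT, frames=[5,4,-,-]
Step 4: ref 3 → FAULT, frames=[5,4,3,-]
Step 5: ref 6 → FAULT, frames=[5,4,3,6]
Step 6: ref 5 → HIT, frames=[5,4,3,6]
Step 7: ref 3 → HIT, frames=[5,4,3,6]
Step 8: ref 6 → HIT, frames=[5,4,3,6]
Step 9: ref 6 → HIT, frames=[5,4,3,6]
Step 10: ref 3 → HIT, frames=[5,4,3,6]
Step 11: ref 6 → HIT, frames=[5,4,3,6]
Step 12: ref 6 → HIT, frames=[5,4,3,6]
Step 13: ref 6 → HIT, frames=[5,4,3,6]
Total faults: 4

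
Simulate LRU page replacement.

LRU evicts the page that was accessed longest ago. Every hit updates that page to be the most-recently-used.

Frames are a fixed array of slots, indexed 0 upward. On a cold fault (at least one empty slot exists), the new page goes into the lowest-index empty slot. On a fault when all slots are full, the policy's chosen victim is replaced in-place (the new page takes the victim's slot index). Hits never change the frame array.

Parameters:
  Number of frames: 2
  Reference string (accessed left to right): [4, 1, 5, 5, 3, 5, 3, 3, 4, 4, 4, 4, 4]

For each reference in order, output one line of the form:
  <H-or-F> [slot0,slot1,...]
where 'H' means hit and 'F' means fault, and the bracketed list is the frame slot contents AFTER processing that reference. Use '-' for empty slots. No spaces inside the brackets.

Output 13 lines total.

F [4,-]
F [4,1]
F [5,1]
H [5,1]
F [5,3]
H [5,3]
H [5,3]
H [5,3]
F [4,3]
H [4,3]
H [4,3]
H [4,3]
H [4,3]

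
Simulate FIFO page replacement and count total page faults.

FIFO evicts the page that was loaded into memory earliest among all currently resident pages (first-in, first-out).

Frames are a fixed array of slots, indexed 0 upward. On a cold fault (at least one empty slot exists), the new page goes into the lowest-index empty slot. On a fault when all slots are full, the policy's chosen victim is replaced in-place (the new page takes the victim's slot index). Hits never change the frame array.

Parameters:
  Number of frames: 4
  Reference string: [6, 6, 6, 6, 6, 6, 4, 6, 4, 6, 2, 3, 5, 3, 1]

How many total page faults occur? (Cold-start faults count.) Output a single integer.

Answer: 6

Derivation:
Step 0: ref 6 → FAULT, frames=[6,-,-,-]
Step 1: ref 6 → HIT, frames=[6,-,-,-]
Step 2: ref 6 → HIT, frames=[6,-,-,-]
Step 3: ref 6 → HIT, frames=[6,-,-,-]
Step 4: ref 6 → HIT, frames=[6,-,-,-]
Step 5: ref 6 → HIT, frames=[6,-,-,-]
Step 6: ref 4 → FAULT, frames=[6,4,-,-]
Step 7: ref 6 → HIT, frames=[6,4,-,-]
Step 8: ref 4 → HIT, frames=[6,4,-,-]
Step 9: ref 6 → HIT, frames=[6,4,-,-]
Step 10: ref 2 → FAULT, frames=[6,4,2,-]
Step 11: ref 3 → FAULT, frames=[6,4,2,3]
Step 12: ref 5 → FAULT (evict 6), frames=[5,4,2,3]
Step 13: ref 3 → HIT, frames=[5,4,2,3]
Step 14: ref 1 → FAULT (evict 4), frames=[5,1,2,3]
Total faults: 6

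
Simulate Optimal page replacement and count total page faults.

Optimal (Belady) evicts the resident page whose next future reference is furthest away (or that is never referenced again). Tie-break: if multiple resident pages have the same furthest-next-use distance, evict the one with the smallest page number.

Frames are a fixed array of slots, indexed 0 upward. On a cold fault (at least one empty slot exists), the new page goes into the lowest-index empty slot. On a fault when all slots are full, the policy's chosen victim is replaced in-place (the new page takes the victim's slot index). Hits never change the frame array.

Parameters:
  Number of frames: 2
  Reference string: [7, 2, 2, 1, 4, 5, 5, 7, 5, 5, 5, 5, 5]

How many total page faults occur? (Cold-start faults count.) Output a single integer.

Step 0: ref 7 → FAULT, frames=[7,-]
Step 1: ref 2 → FAULT, frames=[7,2]
Step 2: ref 2 → HIT, frames=[7,2]
Step 3: ref 1 → FAULT (evict 2), frames=[7,1]
Step 4: ref 4 → FAULT (evict 1), frames=[7,4]
Step 5: ref 5 → FAULT (evict 4), frames=[7,5]
Step 6: ref 5 → HIT, frames=[7,5]
Step 7: ref 7 → HIT, frames=[7,5]
Step 8: ref 5 → HIT, frames=[7,5]
Step 9: ref 5 → HIT, frames=[7,5]
Step 10: ref 5 → HIT, frames=[7,5]
Step 11: ref 5 → HIT, frames=[7,5]
Step 12: ref 5 → HIT, frames=[7,5]
Total faults: 5

Answer: 5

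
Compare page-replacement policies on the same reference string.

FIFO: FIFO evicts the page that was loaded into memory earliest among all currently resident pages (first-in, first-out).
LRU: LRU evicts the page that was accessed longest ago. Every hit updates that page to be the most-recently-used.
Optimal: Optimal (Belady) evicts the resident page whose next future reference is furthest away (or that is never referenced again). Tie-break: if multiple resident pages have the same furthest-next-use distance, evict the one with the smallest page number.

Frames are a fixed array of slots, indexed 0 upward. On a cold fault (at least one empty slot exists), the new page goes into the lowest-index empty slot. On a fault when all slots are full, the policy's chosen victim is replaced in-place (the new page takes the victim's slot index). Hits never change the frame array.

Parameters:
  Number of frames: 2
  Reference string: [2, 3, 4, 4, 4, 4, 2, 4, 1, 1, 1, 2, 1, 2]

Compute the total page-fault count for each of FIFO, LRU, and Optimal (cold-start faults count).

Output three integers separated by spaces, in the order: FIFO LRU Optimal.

Answer: 5 6 4

Derivation:
--- FIFO ---
  step 0: ref 2 -> FAULT, frames=[2,-] (faults so far: 1)
  step 1: ref 3 -> FAULT, frames=[2,3] (faults so far: 2)
  step 2: ref 4 -> FAULT, evict 2, frames=[4,3] (faults so far: 3)
  step 3: ref 4 -> HIT, frames=[4,3] (faults so far: 3)
  step 4: ref 4 -> HIT, frames=[4,3] (faults so far: 3)
  step 5: ref 4 -> HIT, frames=[4,3] (faults so far: 3)
  step 6: ref 2 -> FAULT, evict 3, frames=[4,2] (faults so far: 4)
  step 7: ref 4 -> HIT, frames=[4,2] (faults so far: 4)
  step 8: ref 1 -> FAULT, evict 4, frames=[1,2] (faults so far: 5)
  step 9: ref 1 -> HIT, frames=[1,2] (faults so far: 5)
  step 10: ref 1 -> HIT, frames=[1,2] (faults so far: 5)
  step 11: ref 2 -> HIT, frames=[1,2] (faults so far: 5)
  step 12: ref 1 -> HIT, frames=[1,2] (faults so far: 5)
  step 13: ref 2 -> HIT, frames=[1,2] (faults so far: 5)
  FIFO total faults: 5
--- LRU ---
  step 0: ref 2 -> FAULT, frames=[2,-] (faults so far: 1)
  step 1: ref 3 -> FAULT, frames=[2,3] (faults so far: 2)
  step 2: ref 4 -> FAULT, evict 2, frames=[4,3] (faults so far: 3)
  step 3: ref 4 -> HIT, frames=[4,3] (faults so far: 3)
  step 4: ref 4 -> HIT, frames=[4,3] (faults so far: 3)
  step 5: ref 4 -> HIT, frames=[4,3] (faults so far: 3)
  step 6: ref 2 -> FAULT, evict 3, frames=[4,2] (faults so far: 4)
  step 7: ref 4 -> HIT, frames=[4,2] (faults so far: 4)
  step 8: ref 1 -> FAULT, evict 2, frames=[4,1] (faults so far: 5)
  step 9: ref 1 -> HIT, frames=[4,1] (faults so far: 5)
  step 10: ref 1 -> HIT, frames=[4,1] (faults so far: 5)
  step 11: ref 2 -> FAULT, evict 4, frames=[2,1] (faults so far: 6)
  step 12: ref 1 -> HIT, frames=[2,1] (faults so far: 6)
  step 13: ref 2 -> HIT, frames=[2,1] (faults so far: 6)
  LRU total faults: 6
--- Optimal ---
  step 0: ref 2 -> FAULT, frames=[2,-] (faults so far: 1)
  step 1: ref 3 -> FAULT, frames=[2,3] (faults so far: 2)
  step 2: ref 4 -> FAULT, evict 3, frames=[2,4] (faults so far: 3)
  step 3: ref 4 -> HIT, frames=[2,4] (faults so far: 3)
  step 4: ref 4 -> HIT, frames=[2,4] (faults so far: 3)
  step 5: ref 4 -> HIT, frames=[2,4] (faults so far: 3)
  step 6: ref 2 -> HIT, frames=[2,4] (faults so far: 3)
  step 7: ref 4 -> HIT, frames=[2,4] (faults so far: 3)
  step 8: ref 1 -> FAULT, evict 4, frames=[2,1] (faults so far: 4)
  step 9: ref 1 -> HIT, frames=[2,1] (faults so far: 4)
  step 10: ref 1 -> HIT, frames=[2,1] (faults so far: 4)
  step 11: ref 2 -> HIT, frames=[2,1] (faults so far: 4)
  step 12: ref 1 -> HIT, frames=[2,1] (faults so far: 4)
  step 13: ref 2 -> HIT, frames=[2,1] (faults so far: 4)
  Optimal total faults: 4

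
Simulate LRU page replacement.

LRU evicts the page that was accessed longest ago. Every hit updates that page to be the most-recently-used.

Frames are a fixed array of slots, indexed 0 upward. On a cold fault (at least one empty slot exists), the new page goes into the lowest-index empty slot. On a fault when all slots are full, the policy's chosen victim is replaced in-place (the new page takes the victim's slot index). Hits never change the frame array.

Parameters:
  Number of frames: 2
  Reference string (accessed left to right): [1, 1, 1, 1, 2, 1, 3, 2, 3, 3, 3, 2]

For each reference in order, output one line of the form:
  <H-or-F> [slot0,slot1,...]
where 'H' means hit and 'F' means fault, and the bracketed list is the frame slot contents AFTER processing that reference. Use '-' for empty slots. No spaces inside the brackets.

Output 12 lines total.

F [1,-]
H [1,-]
H [1,-]
H [1,-]
F [1,2]
H [1,2]
F [1,3]
F [2,3]
H [2,3]
H [2,3]
H [2,3]
H [2,3]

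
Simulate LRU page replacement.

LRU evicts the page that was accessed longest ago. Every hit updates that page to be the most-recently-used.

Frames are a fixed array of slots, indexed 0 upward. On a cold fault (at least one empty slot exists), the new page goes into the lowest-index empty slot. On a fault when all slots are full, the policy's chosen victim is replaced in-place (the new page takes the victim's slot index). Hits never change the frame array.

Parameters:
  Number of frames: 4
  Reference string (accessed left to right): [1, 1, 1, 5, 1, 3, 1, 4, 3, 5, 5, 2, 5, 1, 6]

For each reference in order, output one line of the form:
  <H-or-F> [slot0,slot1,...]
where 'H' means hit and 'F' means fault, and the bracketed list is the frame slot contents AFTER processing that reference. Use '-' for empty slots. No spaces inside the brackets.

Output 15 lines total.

F [1,-,-,-]
H [1,-,-,-]
H [1,-,-,-]
F [1,5,-,-]
H [1,5,-,-]
F [1,5,3,-]
H [1,5,3,-]
F [1,5,3,4]
H [1,5,3,4]
H [1,5,3,4]
H [1,5,3,4]
F [2,5,3,4]
H [2,5,3,4]
F [2,5,3,1]
F [2,5,6,1]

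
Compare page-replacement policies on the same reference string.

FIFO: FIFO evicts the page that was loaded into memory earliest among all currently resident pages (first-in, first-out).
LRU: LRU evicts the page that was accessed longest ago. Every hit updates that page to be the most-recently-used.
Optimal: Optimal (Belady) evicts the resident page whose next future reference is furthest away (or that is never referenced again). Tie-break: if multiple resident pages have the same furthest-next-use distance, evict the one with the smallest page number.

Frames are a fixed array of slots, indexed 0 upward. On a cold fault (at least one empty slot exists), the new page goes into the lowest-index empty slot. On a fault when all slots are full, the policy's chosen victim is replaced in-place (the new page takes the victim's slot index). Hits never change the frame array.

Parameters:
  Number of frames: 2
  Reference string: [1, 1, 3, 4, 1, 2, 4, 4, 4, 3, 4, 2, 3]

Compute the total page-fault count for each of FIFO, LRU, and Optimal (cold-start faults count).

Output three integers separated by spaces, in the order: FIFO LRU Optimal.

--- FIFO ---
  step 0: ref 1 -> FAULT, frames=[1,-] (faults so far: 1)
  step 1: ref 1 -> HIT, frames=[1,-] (faults so far: 1)
  step 2: ref 3 -> FAULT, frames=[1,3] (faults so far: 2)
  step 3: ref 4 -> FAULT, evict 1, frames=[4,3] (faults so far: 3)
  step 4: ref 1 -> FAULT, evict 3, frames=[4,1] (faults so far: 4)
  step 5: ref 2 -> FAULT, evict 4, frames=[2,1] (faults so far: 5)
  step 6: ref 4 -> FAULT, evict 1, frames=[2,4] (faults so far: 6)
  step 7: ref 4 -> HIT, frames=[2,4] (faults so far: 6)
  step 8: ref 4 -> HIT, frames=[2,4] (faults so far: 6)
  step 9: ref 3 -> FAULT, evict 2, frames=[3,4] (faults so far: 7)
  step 10: ref 4 -> HIT, frames=[3,4] (faults so far: 7)
  step 11: ref 2 -> FAULT, evict 4, frames=[3,2] (faults so far: 8)
  step 12: ref 3 -> HIT, frames=[3,2] (faults so far: 8)
  FIFO total faults: 8
--- LRU ---
  step 0: ref 1 -> FAULT, frames=[1,-] (faults so far: 1)
  step 1: ref 1 -> HIT, frames=[1,-] (faults so far: 1)
  step 2: ref 3 -> FAULT, frames=[1,3] (faults so far: 2)
  step 3: ref 4 -> FAULT, evict 1, frames=[4,3] (faults so far: 3)
  step 4: ref 1 -> FAULT, evict 3, frames=[4,1] (faults so far: 4)
  step 5: ref 2 -> FAULT, evict 4, frames=[2,1] (faults so far: 5)
  step 6: ref 4 -> FAULT, evict 1, frames=[2,4] (faults so far: 6)
  step 7: ref 4 -> HIT, frames=[2,4] (faults so far: 6)
  step 8: ref 4 -> HIT, frames=[2,4] (faults so far: 6)
  step 9: ref 3 -> FAULT, evict 2, frames=[3,4] (faults so far: 7)
  step 10: ref 4 -> HIT, frames=[3,4] (faults so far: 7)
  step 11: ref 2 -> FAULT, evict 3, frames=[2,4] (faults so far: 8)
  step 12: ref 3 -> FAULT, evict 4, frames=[2,3] (faults so far: 9)
  LRU total faults: 9
--- Optimal ---
  step 0: ref 1 -> FAULT, frames=[1,-] (faults so far: 1)
  step 1: ref 1 -> HIT, frames=[1,-] (faults so far: 1)
  step 2: ref 3 -> FAULT, frames=[1,3] (faults so far: 2)
  step 3: ref 4 -> FAULT, evict 3, frames=[1,4] (faults so far: 3)
  step 4: ref 1 -> HIT, frames=[1,4] (faults so far: 3)
  step 5: ref 2 -> FAULT, evict 1, frames=[2,4] (faults so far: 4)
  step 6: ref 4 -> HIT, frames=[2,4] (faults so far: 4)
  step 7: ref 4 -> HIT, frames=[2,4] (faults so far: 4)
  step 8: ref 4 -> HIT, frames=[2,4] (faults so far: 4)
  step 9: ref 3 -> FAULT, evict 2, frames=[3,4] (faults so far: 5)
  step 10: ref 4 -> HIT, frames=[3,4] (faults so far: 5)
  step 11: ref 2 -> FAULT, evict 4, frames=[3,2] (faults so far: 6)
  step 12: ref 3 -> HIT, frames=[3,2] (faults so far: 6)
  Optimal total faults: 6

Answer: 8 9 6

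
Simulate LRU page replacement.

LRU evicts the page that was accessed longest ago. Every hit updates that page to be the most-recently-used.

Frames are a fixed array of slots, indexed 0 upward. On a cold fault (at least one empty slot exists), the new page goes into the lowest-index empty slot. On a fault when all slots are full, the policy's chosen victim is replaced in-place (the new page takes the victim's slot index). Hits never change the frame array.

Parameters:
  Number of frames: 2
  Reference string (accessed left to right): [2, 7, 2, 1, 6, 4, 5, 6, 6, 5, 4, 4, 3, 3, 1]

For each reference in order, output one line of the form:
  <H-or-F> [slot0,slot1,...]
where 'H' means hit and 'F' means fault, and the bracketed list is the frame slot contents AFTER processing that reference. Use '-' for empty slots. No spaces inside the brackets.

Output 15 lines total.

F [2,-]
F [2,7]
H [2,7]
F [2,1]
F [6,1]
F [6,4]
F [5,4]
F [5,6]
H [5,6]
H [5,6]
F [5,4]
H [5,4]
F [3,4]
H [3,4]
F [3,1]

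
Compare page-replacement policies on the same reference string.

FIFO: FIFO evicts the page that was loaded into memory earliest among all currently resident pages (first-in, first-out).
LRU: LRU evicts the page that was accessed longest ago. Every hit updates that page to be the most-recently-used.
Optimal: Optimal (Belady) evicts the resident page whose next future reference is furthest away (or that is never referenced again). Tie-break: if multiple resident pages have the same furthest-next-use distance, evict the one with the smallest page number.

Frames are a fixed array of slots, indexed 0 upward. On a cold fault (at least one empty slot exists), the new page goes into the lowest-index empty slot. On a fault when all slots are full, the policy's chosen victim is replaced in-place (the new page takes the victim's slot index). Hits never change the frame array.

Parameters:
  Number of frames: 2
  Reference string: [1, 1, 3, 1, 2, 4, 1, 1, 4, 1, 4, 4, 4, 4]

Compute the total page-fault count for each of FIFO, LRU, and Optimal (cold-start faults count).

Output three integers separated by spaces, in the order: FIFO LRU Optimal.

--- FIFO ---
  step 0: ref 1 -> FAULT, frames=[1,-] (faults so far: 1)
  step 1: ref 1 -> HIT, frames=[1,-] (faults so far: 1)
  step 2: ref 3 -> FAULT, frames=[1,3] (faults so far: 2)
  step 3: ref 1 -> HIT, frames=[1,3] (faults so far: 2)
  step 4: ref 2 -> FAULT, evict 1, frames=[2,3] (faults so far: 3)
  step 5: ref 4 -> FAULT, evict 3, frames=[2,4] (faults so far: 4)
  step 6: ref 1 -> FAULT, evict 2, frames=[1,4] (faults so far: 5)
  step 7: ref 1 -> HIT, frames=[1,4] (faults so far: 5)
  step 8: ref 4 -> HIT, frames=[1,4] (faults so far: 5)
  step 9: ref 1 -> HIT, frames=[1,4] (faults so far: 5)
  step 10: ref 4 -> HIT, frames=[1,4] (faults so far: 5)
  step 11: ref 4 -> HIT, frames=[1,4] (faults so far: 5)
  step 12: ref 4 -> HIT, frames=[1,4] (faults so far: 5)
  step 13: ref 4 -> HIT, frames=[1,4] (faults so far: 5)
  FIFO total faults: 5
--- LRU ---
  step 0: ref 1 -> FAULT, frames=[1,-] (faults so far: 1)
  step 1: ref 1 -> HIT, frames=[1,-] (faults so far: 1)
  step 2: ref 3 -> FAULT, frames=[1,3] (faults so far: 2)
  step 3: ref 1 -> HIT, frames=[1,3] (faults so far: 2)
  step 4: ref 2 -> FAULT, evict 3, frames=[1,2] (faults so far: 3)
  step 5: ref 4 -> FAULT, evict 1, frames=[4,2] (faults so far: 4)
  step 6: ref 1 -> FAULT, evict 2, frames=[4,1] (faults so far: 5)
  step 7: ref 1 -> HIT, frames=[4,1] (faults so far: 5)
  step 8: ref 4 -> HIT, frames=[4,1] (faults so far: 5)
  step 9: ref 1 -> HIT, frames=[4,1] (faults so far: 5)
  step 10: ref 4 -> HIT, frames=[4,1] (faults so far: 5)
  step 11: ref 4 -> HIT, frames=[4,1] (faults so far: 5)
  step 12: ref 4 -> HIT, frames=[4,1] (faults so far: 5)
  step 13: ref 4 -> HIT, frames=[4,1] (faults so far: 5)
  LRU total faults: 5
--- Optimal ---
  step 0: ref 1 -> FAULT, frames=[1,-] (faults so far: 1)
  step 1: ref 1 -> HIT, frames=[1,-] (faults so far: 1)
  step 2: ref 3 -> FAULT, frames=[1,3] (faults so far: 2)
  step 3: ref 1 -> HIT, frames=[1,3] (faults so far: 2)
  step 4: ref 2 -> FAULT, evict 3, frames=[1,2] (faults so far: 3)
  step 5: ref 4 -> FAULT, evict 2, frames=[1,4] (faults so far: 4)
  step 6: ref 1 -> HIT, frames=[1,4] (faults so far: 4)
  step 7: ref 1 -> HIT, frames=[1,4] (faults so far: 4)
  step 8: ref 4 -> HIT, frames=[1,4] (faults so far: 4)
  step 9: ref 1 -> HIT, frames=[1,4] (faults so far: 4)
  step 10: ref 4 -> HIT, frames=[1,4] (faults so far: 4)
  step 11: ref 4 -> HIT, frames=[1,4] (faults so far: 4)
  step 12: ref 4 -> HIT, frames=[1,4] (faults so far: 4)
  step 13: ref 4 -> HIT, frames=[1,4] (faults so far: 4)
  Optimal total faults: 4

Answer: 5 5 4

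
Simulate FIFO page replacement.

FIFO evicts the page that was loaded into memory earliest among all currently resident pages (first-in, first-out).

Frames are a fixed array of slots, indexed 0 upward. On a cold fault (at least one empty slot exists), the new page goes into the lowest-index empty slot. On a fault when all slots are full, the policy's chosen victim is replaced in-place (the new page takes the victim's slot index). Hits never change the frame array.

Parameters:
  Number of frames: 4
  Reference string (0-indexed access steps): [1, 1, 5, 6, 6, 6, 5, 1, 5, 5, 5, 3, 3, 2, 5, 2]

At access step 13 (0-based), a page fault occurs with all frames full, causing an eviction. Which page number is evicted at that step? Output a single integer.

Step 0: ref 1 -> FAULT, frames=[1,-,-,-]
Step 1: ref 1 -> HIT, frames=[1,-,-,-]
Step 2: ref 5 -> FAULT, frames=[1,5,-,-]
Step 3: ref 6 -> FAULT, frames=[1,5,6,-]
Step 4: ref 6 -> HIT, frames=[1,5,6,-]
Step 5: ref 6 -> HIT, frames=[1,5,6,-]
Step 6: ref 5 -> HIT, frames=[1,5,6,-]
Step 7: ref 1 -> HIT, frames=[1,5,6,-]
Step 8: ref 5 -> HIT, frames=[1,5,6,-]
Step 9: ref 5 -> HIT, frames=[1,5,6,-]
Step 10: ref 5 -> HIT, frames=[1,5,6,-]
Step 11: ref 3 -> FAULT, frames=[1,5,6,3]
Step 12: ref 3 -> HIT, frames=[1,5,6,3]
Step 13: ref 2 -> FAULT, evict 1, frames=[2,5,6,3]
At step 13: evicted page 1

Answer: 1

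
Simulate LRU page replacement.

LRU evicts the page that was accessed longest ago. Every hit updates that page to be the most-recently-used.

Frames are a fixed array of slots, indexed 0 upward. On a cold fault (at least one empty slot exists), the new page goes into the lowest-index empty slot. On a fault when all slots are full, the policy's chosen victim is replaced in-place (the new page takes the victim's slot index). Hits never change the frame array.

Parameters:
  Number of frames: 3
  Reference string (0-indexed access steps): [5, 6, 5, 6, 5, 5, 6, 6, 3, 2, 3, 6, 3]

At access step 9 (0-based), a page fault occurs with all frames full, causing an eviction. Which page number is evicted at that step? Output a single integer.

Step 0: ref 5 -> FAULT, frames=[5,-,-]
Step 1: ref 6 -> FAULT, frames=[5,6,-]
Step 2: ref 5 -> HIT, frames=[5,6,-]
Step 3: ref 6 -> HIT, frames=[5,6,-]
Step 4: ref 5 -> HIT, frames=[5,6,-]
Step 5: ref 5 -> HIT, frames=[5,6,-]
Step 6: ref 6 -> HIT, frames=[5,6,-]
Step 7: ref 6 -> HIT, frames=[5,6,-]
Step 8: ref 3 -> FAULT, frames=[5,6,3]
Step 9: ref 2 -> FAULT, evict 5, frames=[2,6,3]
At step 9: evicted page 5

Answer: 5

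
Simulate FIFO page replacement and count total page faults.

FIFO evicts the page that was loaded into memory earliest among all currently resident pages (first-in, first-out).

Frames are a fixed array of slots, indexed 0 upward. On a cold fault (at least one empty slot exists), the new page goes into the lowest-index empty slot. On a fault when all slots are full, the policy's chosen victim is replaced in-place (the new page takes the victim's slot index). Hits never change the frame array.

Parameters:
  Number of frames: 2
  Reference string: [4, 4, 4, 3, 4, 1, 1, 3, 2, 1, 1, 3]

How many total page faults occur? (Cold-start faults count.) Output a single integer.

Step 0: ref 4 → FAULT, frames=[4,-]
Step 1: ref 4 → HIT, frames=[4,-]
Step 2: ref 4 → HIT, frames=[4,-]
Step 3: ref 3 → FAULT, frames=[4,3]
Step 4: ref 4 → HIT, frames=[4,3]
Step 5: ref 1 → FAULT (evict 4), frames=[1,3]
Step 6: ref 1 → HIT, frames=[1,3]
Step 7: ref 3 → HIT, frames=[1,3]
Step 8: ref 2 → FAULT (evict 3), frames=[1,2]
Step 9: ref 1 → HIT, frames=[1,2]
Step 10: ref 1 → HIT, frames=[1,2]
Step 11: ref 3 → FAULT (evict 1), frames=[3,2]
Total faults: 5

Answer: 5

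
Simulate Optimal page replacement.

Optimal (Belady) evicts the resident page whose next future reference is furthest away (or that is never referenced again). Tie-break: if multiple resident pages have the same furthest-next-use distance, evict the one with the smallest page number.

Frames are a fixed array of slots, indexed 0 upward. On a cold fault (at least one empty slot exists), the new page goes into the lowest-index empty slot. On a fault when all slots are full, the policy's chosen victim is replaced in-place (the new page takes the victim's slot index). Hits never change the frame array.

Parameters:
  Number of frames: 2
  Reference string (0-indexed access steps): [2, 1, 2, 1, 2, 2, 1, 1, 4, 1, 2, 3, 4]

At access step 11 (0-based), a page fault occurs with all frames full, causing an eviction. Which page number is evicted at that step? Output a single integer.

Answer: 2

Derivation:
Step 0: ref 2 -> FAULT, frames=[2,-]
Step 1: ref 1 -> FAULT, frames=[2,1]
Step 2: ref 2 -> HIT, frames=[2,1]
Step 3: ref 1 -> HIT, frames=[2,1]
Step 4: ref 2 -> HIT, frames=[2,1]
Step 5: ref 2 -> HIT, frames=[2,1]
Step 6: ref 1 -> HIT, frames=[2,1]
Step 7: ref 1 -> HIT, frames=[2,1]
Step 8: ref 4 -> FAULT, evict 2, frames=[4,1]
Step 9: ref 1 -> HIT, frames=[4,1]
Step 10: ref 2 -> FAULT, evict 1, frames=[4,2]
Step 11: ref 3 -> FAULT, evict 2, frames=[4,3]
At step 11: evicted page 2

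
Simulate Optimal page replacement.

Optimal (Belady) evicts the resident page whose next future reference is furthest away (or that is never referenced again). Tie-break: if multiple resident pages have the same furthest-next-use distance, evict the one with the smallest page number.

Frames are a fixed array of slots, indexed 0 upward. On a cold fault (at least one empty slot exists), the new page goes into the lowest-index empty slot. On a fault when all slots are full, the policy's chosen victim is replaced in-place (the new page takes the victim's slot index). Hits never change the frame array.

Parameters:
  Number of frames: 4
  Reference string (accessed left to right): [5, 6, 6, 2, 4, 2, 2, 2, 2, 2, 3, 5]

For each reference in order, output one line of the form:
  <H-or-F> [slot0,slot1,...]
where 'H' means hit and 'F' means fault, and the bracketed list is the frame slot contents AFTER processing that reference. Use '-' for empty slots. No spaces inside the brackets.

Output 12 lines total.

F [5,-,-,-]
F [5,6,-,-]
H [5,6,-,-]
F [5,6,2,-]
F [5,6,2,4]
H [5,6,2,4]
H [5,6,2,4]
H [5,6,2,4]
H [5,6,2,4]
H [5,6,2,4]
F [5,6,3,4]
H [5,6,3,4]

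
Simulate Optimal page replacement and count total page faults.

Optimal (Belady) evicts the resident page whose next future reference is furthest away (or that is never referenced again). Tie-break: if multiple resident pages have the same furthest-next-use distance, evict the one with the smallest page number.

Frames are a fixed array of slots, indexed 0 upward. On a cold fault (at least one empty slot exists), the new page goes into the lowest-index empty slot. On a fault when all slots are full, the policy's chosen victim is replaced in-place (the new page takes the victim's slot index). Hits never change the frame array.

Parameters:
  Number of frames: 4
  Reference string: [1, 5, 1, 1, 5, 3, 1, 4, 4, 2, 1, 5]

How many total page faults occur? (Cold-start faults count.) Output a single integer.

Answer: 5

Derivation:
Step 0: ref 1 → FAULT, frames=[1,-,-,-]
Step 1: ref 5 → FAULT, frames=[1,5,-,-]
Step 2: ref 1 → HIT, frames=[1,5,-,-]
Step 3: ref 1 → HIT, frames=[1,5,-,-]
Step 4: ref 5 → HIT, frames=[1,5,-,-]
Step 5: ref 3 → FAULT, frames=[1,5,3,-]
Step 6: ref 1 → HIT, frames=[1,5,3,-]
Step 7: ref 4 → FAULT, frames=[1,5,3,4]
Step 8: ref 4 → HIT, frames=[1,5,3,4]
Step 9: ref 2 → FAULT (evict 3), frames=[1,5,2,4]
Step 10: ref 1 → HIT, frames=[1,5,2,4]
Step 11: ref 5 → HIT, frames=[1,5,2,4]
Total faults: 5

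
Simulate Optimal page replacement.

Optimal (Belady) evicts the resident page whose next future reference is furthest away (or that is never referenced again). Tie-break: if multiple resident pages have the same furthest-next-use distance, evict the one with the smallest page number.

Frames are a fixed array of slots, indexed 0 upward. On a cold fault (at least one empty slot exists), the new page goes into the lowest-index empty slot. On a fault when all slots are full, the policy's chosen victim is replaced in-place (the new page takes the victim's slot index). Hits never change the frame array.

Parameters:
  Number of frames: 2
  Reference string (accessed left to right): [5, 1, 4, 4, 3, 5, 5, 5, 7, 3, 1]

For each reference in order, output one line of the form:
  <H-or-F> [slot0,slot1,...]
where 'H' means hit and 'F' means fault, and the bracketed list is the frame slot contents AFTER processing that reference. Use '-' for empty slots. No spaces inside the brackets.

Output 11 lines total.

F [5,-]
F [5,1]
F [5,4]
H [5,4]
F [5,3]
H [5,3]
H [5,3]
H [5,3]
F [7,3]
H [7,3]
F [7,1]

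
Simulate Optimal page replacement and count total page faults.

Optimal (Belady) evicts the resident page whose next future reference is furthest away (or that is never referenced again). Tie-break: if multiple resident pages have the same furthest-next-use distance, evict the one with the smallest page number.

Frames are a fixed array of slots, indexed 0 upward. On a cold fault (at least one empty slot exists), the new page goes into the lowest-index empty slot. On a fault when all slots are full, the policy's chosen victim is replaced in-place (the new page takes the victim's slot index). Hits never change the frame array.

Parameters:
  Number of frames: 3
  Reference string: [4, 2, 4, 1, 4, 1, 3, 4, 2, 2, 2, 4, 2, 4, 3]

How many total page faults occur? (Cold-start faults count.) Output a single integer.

Answer: 4

Derivation:
Step 0: ref 4 → FAULT, frames=[4,-,-]
Step 1: ref 2 → FAULT, frames=[4,2,-]
Step 2: ref 4 → HIT, frames=[4,2,-]
Step 3: ref 1 → FAULT, frames=[4,2,1]
Step 4: ref 4 → HIT, frames=[4,2,1]
Step 5: ref 1 → HIT, frames=[4,2,1]
Step 6: ref 3 → FAULT (evict 1), frames=[4,2,3]
Step 7: ref 4 → HIT, frames=[4,2,3]
Step 8: ref 2 → HIT, frames=[4,2,3]
Step 9: ref 2 → HIT, frames=[4,2,3]
Step 10: ref 2 → HIT, frames=[4,2,3]
Step 11: ref 4 → HIT, frames=[4,2,3]
Step 12: ref 2 → HIT, frames=[4,2,3]
Step 13: ref 4 → HIT, frames=[4,2,3]
Step 14: ref 3 → HIT, frames=[4,2,3]
Total faults: 4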